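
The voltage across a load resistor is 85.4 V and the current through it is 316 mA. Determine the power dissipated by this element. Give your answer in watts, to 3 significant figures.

Since both terminal voltage and current are stated, P = V I gives the power in one step.
P = 85.4 V × 0.3160 A = 26.99 W

27.0 W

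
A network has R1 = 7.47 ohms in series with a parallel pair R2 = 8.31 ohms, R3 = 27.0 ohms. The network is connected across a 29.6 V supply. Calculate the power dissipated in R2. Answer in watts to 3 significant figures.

22.3 W

Collapse R2‖R3 to a single equivalent, reducing the network to two series elements.
R_p = (8.31×27.0)/(8.31+27.0) = 6.354 Ω
R_total = 7.47 + 6.354 = 13.82 Ω
I = V / R_total = 29.6 / 13.82 = 2.141 A
Voltage across the parallel pair: V_p = I × R_p = 2.141 × 6.354 = 13.61 V
R2 sees V_p directly, so P = V_p² / R2.
P_R2 = (13.61)² / 8.31 = 22.28 W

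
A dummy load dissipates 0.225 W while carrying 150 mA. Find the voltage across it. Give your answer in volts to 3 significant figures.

1.50 V

The two known quantities fix the third via V = P / I.
V = 0.225 / 0.1500 = 1.500 V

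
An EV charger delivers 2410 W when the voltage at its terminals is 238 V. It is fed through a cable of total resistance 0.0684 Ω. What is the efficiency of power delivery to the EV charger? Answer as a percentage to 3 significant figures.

I = P / V = 2410 / 238 = 10.13 A through the cable.
P_line = I² R_line = (10.13)² × 0.0684 = 7.014 W
P_source = P_load + P_line = 2410 + 7.014 = 2417 W
η = P_load / P_source = 2410 / 2417 = 0.9971

99.7 %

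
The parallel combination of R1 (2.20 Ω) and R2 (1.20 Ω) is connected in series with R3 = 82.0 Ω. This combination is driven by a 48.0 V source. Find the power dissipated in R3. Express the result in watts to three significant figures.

27.6 W

Combine R1 and R2 into their parallel equivalent first, reducing the network to two series resistors.
R_p = (2.20×1.20)/(2.20+1.20) = 0.7765 Ω
R_total = R_p + 82.0 = 0.7765 + 82.0 = 82.78 Ω
I = V / R_total = 48.0 / 82.78 = 0.5799 A
R3 is the series element, so its power is I²R.
P_R3 = (0.5799)² × 82.0 = 27.57 W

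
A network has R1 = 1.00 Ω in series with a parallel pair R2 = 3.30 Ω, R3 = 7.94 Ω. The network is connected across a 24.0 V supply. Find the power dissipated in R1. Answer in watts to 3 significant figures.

51.9 W

Replace R2 and R3 with their parallel equivalent so the circuit becomes R1 in series with R_p.
R_p = (3.30×7.94)/(3.30+7.94) = 2.331 Ω
R_total = 1.00 + 2.331 = 3.331 Ω
I = V / R_total = 24.0 / 3.331 = 7.205 A
The full supply current passes through R1: P = I²R.
P_R1 = (7.205)² × 1.00 = 51.91 W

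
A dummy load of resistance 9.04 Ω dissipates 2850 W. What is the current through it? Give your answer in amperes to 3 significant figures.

From P = V I = I²R = V²/R, with the two given quantities we get I = √(P / R).
I = √(2850 / 9.04) = 17.76 A

17.8 A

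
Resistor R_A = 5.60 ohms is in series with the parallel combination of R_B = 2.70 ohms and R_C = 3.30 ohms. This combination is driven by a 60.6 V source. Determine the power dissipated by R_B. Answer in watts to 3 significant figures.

Reduce the parallel pair to R_p first; the network is then a simple series string.
R_p = (2.70×3.30)/(2.70+3.30) = 1.485 Ω
R_total = 5.60 + 1.485 = 7.085 Ω
I = V / R_total = 60.6 / 7.085 = 8.553 A
Voltage across the parallel pair: V_p = I × R_p = 8.553 × 1.485 = 12.70 V
R_B is across V_p, so use P = V²/R for that branch.
P_R_B = (12.70)² / 2.70 = 59.75 W

59.8 W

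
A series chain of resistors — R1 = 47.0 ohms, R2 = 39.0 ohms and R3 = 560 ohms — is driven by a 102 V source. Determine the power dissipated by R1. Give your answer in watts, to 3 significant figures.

1.17 W

Series elements share the same current, so find I first, then use P = I²R.
R_total = 47.0 + 39.0 + 560 = 646.0 Ω
I = V / R_total = 102 / 646.0 = 0.1579 A
P_R1 = I² × R1 = (0.1579)² × 47.0 = 1.172 W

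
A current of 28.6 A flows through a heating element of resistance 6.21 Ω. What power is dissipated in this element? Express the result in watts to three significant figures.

Current and resistance are given, so P = I²R is the direct form.
P = (28.60 A)² × 6.21 Ω = 5080 W

5080 W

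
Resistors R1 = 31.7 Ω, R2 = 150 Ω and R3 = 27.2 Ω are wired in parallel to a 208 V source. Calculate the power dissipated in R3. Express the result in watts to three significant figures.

1590 W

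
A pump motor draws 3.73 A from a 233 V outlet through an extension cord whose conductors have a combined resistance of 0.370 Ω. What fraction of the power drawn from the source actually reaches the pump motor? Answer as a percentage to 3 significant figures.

The extension cord carries the full 3.73 A.
P_line = I² R_line = (3.730)² × 0.370 = 5.148 W
P_source = V I = 233 × 3.730 = 869.1 W; P_load = 863.9 W
η = P_load / P_source = 863.9 / 869.1 = 0.9941

99.4 %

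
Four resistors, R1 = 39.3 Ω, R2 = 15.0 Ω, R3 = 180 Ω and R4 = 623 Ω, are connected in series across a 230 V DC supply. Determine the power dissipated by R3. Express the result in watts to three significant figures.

13.0 W

Every series element carries the same I. Get I from the total resistance, then P = I² × R3.
R_total = 39.3 + 15.0 + 180 + 623 = 857.3 Ω
I = V / R_total = 230 / 857.3 = 0.2683 A
P_R3 = I² × R3 = (0.2683)² × 180 = 12.96 W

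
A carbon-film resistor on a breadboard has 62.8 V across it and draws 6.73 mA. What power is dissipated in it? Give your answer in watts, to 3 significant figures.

V and I are known directly — P = V I, no intermediate step needed.
P = 62.8 V × 0.006730 A = 0.4226 W

0.423 W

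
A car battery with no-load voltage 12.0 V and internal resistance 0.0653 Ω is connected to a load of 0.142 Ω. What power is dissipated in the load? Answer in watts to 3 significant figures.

476 W

The internal resistance and the load are in series, so the same I flows through both; get I from ε/(r+R), then I²R for the load.
I = ε / (r + R) = 12.0 / (0.0653 + 0.142) = 57.89 A
P_load = I² R = (57.89)² × 0.142 = 475.8 W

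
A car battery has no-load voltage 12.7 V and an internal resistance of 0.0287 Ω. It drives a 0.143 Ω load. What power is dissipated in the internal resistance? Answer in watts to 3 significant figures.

157 W

Internal loss is I²r, with I set by the total series resistance r+R.
I = ε / (r + R) = 12.7 / (0.0287 + 0.143) = 73.97 A
P_int = I² r = (73.97)² × 0.0287 = 157.0 W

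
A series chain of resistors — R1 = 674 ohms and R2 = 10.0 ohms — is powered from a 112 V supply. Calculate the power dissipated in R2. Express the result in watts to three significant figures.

0.268 W

The current is common to all series resistors; compute it, then apply P = I²R for the target.
R_total = 674 + 10.0 = 684.0 Ω
I = V / R_total = 112 / 684.0 = 0.1637 A
P_R2 = I² × R2 = (0.1637)² × 10.0 = 0.2681 W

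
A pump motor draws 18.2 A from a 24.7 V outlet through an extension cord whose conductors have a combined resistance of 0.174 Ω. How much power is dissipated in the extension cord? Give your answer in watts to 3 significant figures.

Only the current and the line resistance are needed for the I²R loss.
The extension cord carries the full 18.2 A.
P_line = I² R_line = (18.20)² × 0.174 = 57.64 W

57.6 W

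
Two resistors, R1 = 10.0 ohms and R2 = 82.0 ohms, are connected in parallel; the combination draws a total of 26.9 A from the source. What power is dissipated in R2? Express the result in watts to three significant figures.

We need the common branch voltage; get it from I_total × R_eq, then P = V²/R for the branch.
1/R_eq = 1/10.0 + 1/82.0 ⇒ R_eq = 8.913 Ω
V = I_total × R_eq = 26.90 × 8.913 = 239.8 V
P_R2 = V² / R2 = (239.8)² / 82.0 = 701.0 W

701 W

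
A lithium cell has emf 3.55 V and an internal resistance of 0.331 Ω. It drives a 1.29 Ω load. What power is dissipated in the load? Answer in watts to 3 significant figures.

Load and internal resistance form a series loop — compute the loop current, then the load power via I²R.
I = ε / (r + R) = 3.55 / (0.331 + 1.29) = 2.190 A
P_load = I² R = (2.190)² × 1.29 = 6.187 W

6.19 W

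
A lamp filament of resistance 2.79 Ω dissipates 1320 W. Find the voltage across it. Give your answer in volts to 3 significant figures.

Inverting the appropriate power form: V = √(P R).
V = √(1320 × 2.79) = 60.69 V

60.7 V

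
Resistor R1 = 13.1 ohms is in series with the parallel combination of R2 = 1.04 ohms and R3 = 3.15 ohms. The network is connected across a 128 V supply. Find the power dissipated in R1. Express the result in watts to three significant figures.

Reduce the parallel pair to R_p first; the network is then a simple series string.
R_p = (1.04×3.15)/(1.04+3.15) = 0.7819 Ω
R_total = 13.1 + 0.7819 = 13.88 Ω
I = V / R_total = 128 / 13.88 = 9.221 A
All the current flows through R1; use P = I²R.
P_R1 = (9.221)² × 13.1 = 1114 W

1110 W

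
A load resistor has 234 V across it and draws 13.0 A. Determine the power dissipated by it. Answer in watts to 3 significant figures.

Both the voltage across and the current through the element are known, so P = V I applies directly.
P = 234 V × 13.00 A = 3042 W

3040 W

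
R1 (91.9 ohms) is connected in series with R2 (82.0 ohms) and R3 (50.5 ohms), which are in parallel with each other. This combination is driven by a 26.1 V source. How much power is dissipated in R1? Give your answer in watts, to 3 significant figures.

4.13 W

Replace R2 and R3 with their parallel equivalent so the circuit becomes R1 in series with R_p.
R_p = (82.0×50.5)/(82.0+50.5) = 31.25 Ω
R_total = 91.9 + 31.25 = 123.2 Ω
I = V / R_total = 26.1 / 123.2 = 0.2119 A
All the current flows through R1; use P = I²R.
P_R1 = (0.2119)² × 91.9 = 4.128 W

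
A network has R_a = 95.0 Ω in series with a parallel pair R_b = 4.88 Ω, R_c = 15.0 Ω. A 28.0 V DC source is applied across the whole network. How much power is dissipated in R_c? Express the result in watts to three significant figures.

Reduce the parallel pair to R_p first; the network is then a simple series string.
R_p = (4.88×15.0)/(4.88+15.0) = 3.682 Ω
R_total = 95.0 + 3.682 = 98.68 Ω
I = V / R_total = 28.0 / 98.68 = 0.2837 A
Voltage across the parallel pair: V_p = I × R_p = 0.2837 × 3.682 = 1.045 V
R_c is across V_p, so use P = V²/R for that branch.
P_R_c = (1.045)² / 15.0 = 0.07277 W

0.0728 W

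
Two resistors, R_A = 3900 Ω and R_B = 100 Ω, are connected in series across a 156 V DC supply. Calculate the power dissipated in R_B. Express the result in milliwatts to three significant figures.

Series elements share the same current, so find I first, then use P = I²R.
R_total = 3900 + 100 = 4000 Ω
I = V / R_total = 156 / 4000 = 0.03900 A
P_R_B = I² × R_B = (0.03900)² × 100 = 0.1521 W

152 mW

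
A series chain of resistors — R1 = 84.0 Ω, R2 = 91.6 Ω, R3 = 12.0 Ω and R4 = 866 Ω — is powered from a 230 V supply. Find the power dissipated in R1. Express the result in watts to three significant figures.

4.00 W

Since the resistors are in series they all carry the loop current I = V/R_total; the power in any one is I²R.
R_total = 84.0 + 91.6 + 12.0 + 866 = 1054 Ω
I = V / R_total = 230 / 1054 = 0.2183 A
P_R1 = I² × R1 = (0.2183)² × 84.0 = 4.003 W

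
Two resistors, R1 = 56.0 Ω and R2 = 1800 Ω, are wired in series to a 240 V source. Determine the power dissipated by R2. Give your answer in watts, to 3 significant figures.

Series elements share the same current, so find I first, then use P = I²R.
R_total = 56.0 + 1800 = 1856 Ω
I = V / R_total = 240 / 1856 = 0.1293 A
P_R2 = I² × R2 = (0.1293)² × 1800 = 30.10 W

30.1 W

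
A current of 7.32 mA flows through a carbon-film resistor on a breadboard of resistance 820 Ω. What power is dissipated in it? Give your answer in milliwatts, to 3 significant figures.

43.9 mW

Knowing I and R, the power is just I²R — no need to find V first.
P = (0.007320 A)² × 820 Ω = 0.04394 W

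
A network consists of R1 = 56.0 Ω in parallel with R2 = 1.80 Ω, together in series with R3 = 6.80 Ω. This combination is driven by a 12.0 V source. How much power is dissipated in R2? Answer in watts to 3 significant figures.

Collapse the R1‖R2 pair into one equivalent R_p; then R_p and R3 form a series string.
R_p = (56.0×1.80)/(56.0+1.80) = 1.744 Ω
R_total = R_p + 6.80 = 1.744 + 6.80 = 8.544 Ω
I = V / R_total = 12.0 / 8.544 = 1.405 A
Voltage across the parallel pair: V_p = I × R_p = 1.405 × 1.744 = 2.449 V
R2 has V_p across it, so P = V_p²/R2.
P_R2 = (2.449)² / 1.80 = 3.333 W

3.33 W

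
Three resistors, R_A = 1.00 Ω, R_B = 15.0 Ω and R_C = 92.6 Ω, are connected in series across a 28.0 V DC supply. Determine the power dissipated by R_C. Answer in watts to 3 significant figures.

The current is common to all series resistors; compute it, then apply P = I²R for the target.
R_total = 1.00 + 15.0 + 92.6 = 108.6 Ω
I = V / R_total = 28.0 / 108.6 = 0.2578 A
P_R_C = I² × R_C = (0.2578)² × 92.6 = 6.156 W

6.16 W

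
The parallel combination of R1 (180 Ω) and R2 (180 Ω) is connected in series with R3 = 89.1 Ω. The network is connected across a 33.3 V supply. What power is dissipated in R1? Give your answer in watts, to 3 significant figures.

First find R_p for the parallel pair, then treat R_p + R3 as a series loop.
R_p = (180×180)/(180+180) = 90.00 Ω
R_total = R_p + 89.1 = 90.00 + 89.1 = 179.1 Ω
I = V / R_total = 33.3 / 179.1 = 0.1859 A
Voltage across the parallel pair: V_p = I × R_p = 0.1859 × 90.00 = 16.73 V
Use P = V²/R for R1 with V = V_p.
P_R1 = (16.73)² / 180 = 1.556 W

1.56 W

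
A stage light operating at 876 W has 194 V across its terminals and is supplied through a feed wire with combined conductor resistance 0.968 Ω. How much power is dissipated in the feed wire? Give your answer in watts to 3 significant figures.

Only the current and the line resistance are needed for the I²R loss.
I = P / V = 876 / 194 = 4.515 A through the feed wire.
P_line = I² R_line = (4.515)² × 0.968 = 19.74 W

19.7 W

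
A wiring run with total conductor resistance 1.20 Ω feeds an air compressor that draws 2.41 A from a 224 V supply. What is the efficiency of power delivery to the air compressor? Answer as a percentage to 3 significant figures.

98.7 %

The wiring run carries the full 2.41 A.
P_line = I² R_line = (2.410)² × 1.20 = 6.970 W
P_source = V I = 224 × 2.410 = 539.8 W; P_load = 532.9 W
η = P_load / P_source = 532.9 / 539.8 = 0.9871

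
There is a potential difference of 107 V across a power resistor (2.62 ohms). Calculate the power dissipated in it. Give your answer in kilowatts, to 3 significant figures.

With V across and R both known, P = V²/R gives the dissipation directly.
P = (107 V)² / 2.62 Ω = 4370 W

4.37 kW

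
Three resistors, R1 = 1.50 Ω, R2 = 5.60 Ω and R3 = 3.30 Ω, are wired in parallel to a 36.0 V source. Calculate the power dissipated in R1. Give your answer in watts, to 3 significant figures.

Each parallel branch sees the full supply voltage, so P = V²/R applies directly to the target branch.
P_R1 = V² / R1 = (36.0)² / 1.50 Ω = 864.0 W

864 W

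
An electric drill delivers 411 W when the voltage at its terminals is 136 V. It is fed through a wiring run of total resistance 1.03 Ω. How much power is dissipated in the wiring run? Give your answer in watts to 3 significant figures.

The wiring run and load are in series, so the same current flows in both; the loss is I²R_line.
I = P / V = 411 / 136 = 3.022 A through the wiring run.
P_line = I² R_line = (3.022)² × 1.03 = 9.407 W

9.41 W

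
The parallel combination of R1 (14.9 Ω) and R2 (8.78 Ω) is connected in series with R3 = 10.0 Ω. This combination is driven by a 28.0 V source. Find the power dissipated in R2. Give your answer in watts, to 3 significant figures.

Combine R1 and R2 into their parallel equivalent first, reducing the network to two series resistors.
R_p = (14.9×8.78)/(14.9+8.78) = 5.525 Ω
R_total = R_p + 10.0 = 5.525 + 10.0 = 15.52 Ω
I = V / R_total = 28.0 / 15.52 = 1.804 A
Voltage across the parallel pair: V_p = I × R_p = 1.804 × 5.525 = 9.964 V
R2 sits across V_p; its power is V_p²/R.
P_R2 = (9.964)² / 8.78 = 11.31 W

11.3 W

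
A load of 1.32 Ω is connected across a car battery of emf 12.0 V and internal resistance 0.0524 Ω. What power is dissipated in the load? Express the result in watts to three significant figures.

101 W

Load and internal resistance form a series loop — compute the loop current, then the load power via I²R.
I = ε / (r + R) = 12.0 / (0.0524 + 1.32) = 8.744 A
P_load = I² R = (8.744)² × 1.32 = 100.9 W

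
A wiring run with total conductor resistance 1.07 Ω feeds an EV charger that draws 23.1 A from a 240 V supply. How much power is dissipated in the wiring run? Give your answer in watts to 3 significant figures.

571 W

Only the current and the line resistance are needed for the I²R loss.
The wiring run carries the full 23.1 A.
P_line = I² R_line = (23.10)² × 1.07 = 571.0 W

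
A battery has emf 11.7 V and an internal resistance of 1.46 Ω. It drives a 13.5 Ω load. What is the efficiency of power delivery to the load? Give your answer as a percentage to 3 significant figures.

90.2 %

η = P_load/(P_load+P_int) = I²R/(I²R+I²r) = R/(R+r) — the I² cancels for series elements.
η = R / (R + r) = 13.5 / (13.5 + 1.46) = 0.9024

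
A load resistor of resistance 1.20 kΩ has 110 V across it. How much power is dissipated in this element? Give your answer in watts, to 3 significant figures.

10.1 W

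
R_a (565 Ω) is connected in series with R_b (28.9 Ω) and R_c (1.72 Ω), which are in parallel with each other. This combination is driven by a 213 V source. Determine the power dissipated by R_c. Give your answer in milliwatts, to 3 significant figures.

217 mW

Reduce the parallel pair to R_p first; the network is then a simple series string.
R_p = (28.9×1.72)/(28.9+1.72) = 1.623 Ω
R_total = 565 + 1.623 = 566.6 Ω
I = V / R_total = 213 / 566.6 = 0.3759 A
Voltage across the parallel pair: V_p = I × R_p = 0.3759 × 1.623 = 0.6102 V
R_c sees V_p directly, so P = V_p² / R_c.
P_R_c = (0.6102)² / 1.72 = 0.2165 W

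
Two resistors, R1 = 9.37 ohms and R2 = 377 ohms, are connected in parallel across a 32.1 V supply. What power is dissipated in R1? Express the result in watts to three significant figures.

110 W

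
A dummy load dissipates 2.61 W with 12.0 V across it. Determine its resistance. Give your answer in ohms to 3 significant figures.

Inverting the appropriate power form: R = V² / P.
R = (12.0)² / 2.61 = 55.17 Ω

55.2 Ω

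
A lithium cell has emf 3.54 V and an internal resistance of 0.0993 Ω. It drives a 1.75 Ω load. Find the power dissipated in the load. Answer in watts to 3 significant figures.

Load and internal resistance form a series loop — compute the loop current, then the load power via I²R.
I = ε / (r + R) = 3.54 / (0.0993 + 1.75) = 1.914 A
P_load = I² R = (1.914)² × 1.75 = 6.413 W

6.41 W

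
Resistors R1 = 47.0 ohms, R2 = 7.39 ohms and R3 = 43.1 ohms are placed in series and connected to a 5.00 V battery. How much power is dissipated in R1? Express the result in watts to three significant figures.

In a series string the same current flows through every resistor — find that current, then P = I²R for the one we want.
R_total = 47.0 + 7.39 + 43.1 = 97.49 Ω
I = V / R_total = 5.00 / 97.49 = 0.05129 A
P_R1 = I² × R1 = (0.05129)² × 47.0 = 0.1236 W

0.124 W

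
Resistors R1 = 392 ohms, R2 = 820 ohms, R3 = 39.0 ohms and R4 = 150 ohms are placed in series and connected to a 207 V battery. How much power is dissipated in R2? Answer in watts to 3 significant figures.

17.9 W

In a series string the same current flows through every resistor — find that current, then P = I²R for the one we want.
R_total = 392 + 820 + 39.0 + 150 = 1401 Ω
I = V / R_total = 207 / 1401 = 0.1478 A
P_R2 = I² × R2 = (0.1478)² × 820 = 17.90 W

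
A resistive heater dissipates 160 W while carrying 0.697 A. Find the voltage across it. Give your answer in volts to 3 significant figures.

The two known quantities fix the third via V = P / I.
V = 160 / 0.6970 = 229.6 V

230 V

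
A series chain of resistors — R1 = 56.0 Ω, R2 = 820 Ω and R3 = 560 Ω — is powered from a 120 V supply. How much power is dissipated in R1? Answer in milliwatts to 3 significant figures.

In a series string the same current flows through every resistor — find that current, then P = I²R for the one we want.
R_total = 56.0 + 820 + 560 = 1436 Ω
I = V / R_total = 120 / 1436 = 0.08357 A
P_R1 = I² × R1 = (0.08357)² × 56.0 = 0.3911 W

391 mW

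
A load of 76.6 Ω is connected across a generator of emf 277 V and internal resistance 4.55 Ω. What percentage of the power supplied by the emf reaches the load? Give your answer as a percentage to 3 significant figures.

94.4 %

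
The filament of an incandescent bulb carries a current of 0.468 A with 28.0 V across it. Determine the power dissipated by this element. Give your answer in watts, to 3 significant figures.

13.1 W

Both the voltage across and the current through the element are known, so P = V I applies directly.
P = 28.0 V × 0.4680 A = 13.10 W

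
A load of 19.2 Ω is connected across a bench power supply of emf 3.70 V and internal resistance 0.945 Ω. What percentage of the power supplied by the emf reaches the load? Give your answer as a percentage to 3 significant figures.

95.3 %

Both r and R carry the same current, so the power split is just the resistance split: η = R/(R+r).
η = R / (R + r) = 19.2 / (19.2 + 0.945) = 0.9531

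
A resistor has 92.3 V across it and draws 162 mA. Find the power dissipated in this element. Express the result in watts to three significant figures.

15.0 W

With V and I both given, power follows immediately from P = V I.
P = 92.3 V × 0.1620 A = 14.95 W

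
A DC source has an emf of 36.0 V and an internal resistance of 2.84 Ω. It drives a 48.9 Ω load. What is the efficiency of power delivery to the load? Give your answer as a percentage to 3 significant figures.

Both r and R carry the same current, so the power split is just the resistance split: η = R/(R+r).
η = R / (R + r) = 48.9 / (48.9 + 2.84) = 0.9451

94.5 %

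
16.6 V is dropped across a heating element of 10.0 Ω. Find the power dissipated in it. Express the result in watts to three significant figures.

Voltage and resistance are given, so P = V²/R is the one-step route.
P = (16.6 V)² / 10.0 Ω = 27.56 W

27.6 W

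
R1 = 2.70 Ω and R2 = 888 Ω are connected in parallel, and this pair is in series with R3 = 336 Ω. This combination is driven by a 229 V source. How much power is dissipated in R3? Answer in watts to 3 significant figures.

154 W

Reduce the parallel combination to a single R_p; the circuit then becomes R_p in series with the remaining resistor.
R_p = (2.70×888)/(2.70+888) = 2.692 Ω
R_total = R_p + 336 = 2.692 + 336 = 338.7 Ω
I = V / R_total = 229 / 338.7 = 0.6761 A
All the supply current flows through R3; use P = I²R3.
P_R3 = (0.6761)² × 336 = 153.6 W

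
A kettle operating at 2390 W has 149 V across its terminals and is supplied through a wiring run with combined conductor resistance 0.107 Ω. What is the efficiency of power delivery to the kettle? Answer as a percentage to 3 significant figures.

98.9 %

I = P / V = 2390 / 149 = 16.04 A through the wiring run.
P_line = I² R_line = (16.04)² × 0.107 = 27.53 W
P_source = P_load + P_line = 2390 + 27.53 = 2418 W
η = P_load / P_source = 2390 / 2418 = 0.9886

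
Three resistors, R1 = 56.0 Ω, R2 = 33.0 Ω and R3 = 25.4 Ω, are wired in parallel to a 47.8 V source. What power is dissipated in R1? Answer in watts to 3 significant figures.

40.8 W

R1 sits directly across the source, so P = V²/R with V = 47.8 V.
P_R1 = V² / R1 = (47.8)² / 56.0 Ω = 40.80 W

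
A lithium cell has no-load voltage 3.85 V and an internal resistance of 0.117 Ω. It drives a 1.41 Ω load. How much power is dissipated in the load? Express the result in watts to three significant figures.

8.96 W

The internal resistance and the load are in series, so the same I flows through both; get I from ε/(r+R), then I²R for the load.
I = ε / (r + R) = 3.85 / (0.117 + 1.41) = 2.521 A
P_load = I² R = (2.521)² × 1.41 = 8.963 W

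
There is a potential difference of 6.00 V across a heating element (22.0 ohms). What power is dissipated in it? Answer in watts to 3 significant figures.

1.64 W

With V across and R both known, P = V²/R gives the dissipation directly.
P = (6.00 V)² / 22.0 Ω = 1.636 W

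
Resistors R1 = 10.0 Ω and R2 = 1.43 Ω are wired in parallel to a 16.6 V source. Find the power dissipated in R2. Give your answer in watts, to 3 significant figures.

193 W

Parallel branches share the same voltage; P = V²/R gives the branch power in one step.
P_R2 = V² / R2 = (16.6)² / 1.43 Ω = 192.7 W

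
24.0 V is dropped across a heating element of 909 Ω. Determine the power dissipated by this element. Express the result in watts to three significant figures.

0.634 W

We know the drop across the element and its resistance — P = V²/R, one step.
P = (24.0 V)² / 909 Ω = 0.6337 W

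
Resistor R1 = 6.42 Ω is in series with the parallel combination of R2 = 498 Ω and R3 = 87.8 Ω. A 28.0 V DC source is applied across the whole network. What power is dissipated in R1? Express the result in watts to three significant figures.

Reduce the parallel pair to R_p first; the network is then a simple series string.
R_p = (498×87.8)/(498+87.8) = 74.64 Ω
R_total = 6.42 + 74.64 = 81.06 Ω
I = V / R_total = 28.0 / 81.06 = 0.3454 A
All the current flows through R1; use P = I²R.
P_R1 = (0.3454)² × 6.42 = 0.7660 W

0.766 W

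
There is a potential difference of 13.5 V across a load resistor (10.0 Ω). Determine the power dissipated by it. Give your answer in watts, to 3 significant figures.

18.2 W

V and R are stated; P = V²/R avoids computing the current.
P = (13.5 V)² / 10.0 Ω = 18.23 W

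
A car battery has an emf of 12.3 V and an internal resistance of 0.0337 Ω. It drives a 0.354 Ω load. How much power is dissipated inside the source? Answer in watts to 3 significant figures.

33.9 W

The internal resistance carries the same current as the load; P_int = I²r.
I = ε / (r + R) = 12.3 / (0.0337 + 0.354) = 31.73 A
P_int = I² r = (31.73)² × 0.0337 = 33.92 W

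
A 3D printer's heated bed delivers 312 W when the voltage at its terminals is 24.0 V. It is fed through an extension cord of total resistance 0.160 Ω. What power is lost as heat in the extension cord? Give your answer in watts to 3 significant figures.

27.0 W

Only the current and the line resistance are needed for the I²R loss.
I = P / V = 312 / 24.0 = 13.00 A through the extension cord.
P_line = I² R_line = (13.00)² × 0.160 = 27.04 W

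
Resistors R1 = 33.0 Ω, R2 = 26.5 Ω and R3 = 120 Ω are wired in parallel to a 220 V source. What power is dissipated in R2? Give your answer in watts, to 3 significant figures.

1830 W

The supply voltage appears across each parallel branch — just use P = V²/R2.
P_R2 = V² / R2 = (220)² / 26.5 Ω = 1826 W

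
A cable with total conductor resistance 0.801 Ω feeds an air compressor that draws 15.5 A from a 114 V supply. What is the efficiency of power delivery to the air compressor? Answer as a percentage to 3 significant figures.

89.1 %

The cable carries the full 15.5 A.
P_line = I² R_line = (15.50)² × 0.801 = 192.4 W
P_source = V I = 114 × 15.50 = 1767 W; P_load = 1575 W
η = P_load / P_source = 1575 / 1767 = 0.8911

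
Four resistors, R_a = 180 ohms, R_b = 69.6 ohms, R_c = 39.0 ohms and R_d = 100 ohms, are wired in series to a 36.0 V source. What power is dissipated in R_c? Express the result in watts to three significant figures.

The current is common to all series resistors; compute it, then apply P = I²R for the target.
R_total = 180 + 69.6 + 39.0 + 100 = 388.6 Ω
I = V / R_total = 36.0 / 388.6 = 0.09264 A
P_R_c = I² × R_c = (0.09264)² × 39.0 = 0.3347 W

0.335 W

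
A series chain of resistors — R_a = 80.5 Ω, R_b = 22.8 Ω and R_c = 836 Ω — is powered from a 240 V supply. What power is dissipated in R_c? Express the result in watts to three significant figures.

Series elements share the same current, so find I first, then use P = I²R.
R_total = 80.5 + 22.8 + 836 = 939.3 Ω
I = V / R_total = 240 / 939.3 = 0.2555 A
P_R_c = I² × R_c = (0.2555)² × 836 = 54.58 W

54.6 W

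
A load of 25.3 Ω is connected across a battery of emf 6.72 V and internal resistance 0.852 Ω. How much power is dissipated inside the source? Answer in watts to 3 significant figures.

r is in series with the load, so it carries the full circuit current — the loss in it is I²r.
I = ε / (r + R) = 6.72 / (0.852 + 25.3) = 0.2570 A
P_int = I² r = (0.2570)² × 0.852 = 0.05626 W

0.0563 W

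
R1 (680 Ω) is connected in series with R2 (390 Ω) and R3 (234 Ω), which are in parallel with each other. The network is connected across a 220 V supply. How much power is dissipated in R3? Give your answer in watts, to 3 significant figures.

First combine the parallel branches into one equivalent R_p, then R1 + R_p is a series pair.
R_p = (390×234)/(390+234) = 146.2 Ω
R_total = 680 + 146.2 = 826.2 Ω
I = V / R_total = 220 / 826.2 = 0.2663 A
Voltage across the parallel pair: V_p = I × R_p = 0.2663 × 146.2 = 38.94 V
R3 is across V_p, so use P = V²/R for that branch.
P_R3 = (38.94)² / 234 = 6.480 W

6.48 W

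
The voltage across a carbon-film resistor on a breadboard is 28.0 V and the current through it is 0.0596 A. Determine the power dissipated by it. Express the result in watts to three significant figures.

1.67 W

Both the voltage across and the current through the element are known, so P = V I applies directly.
P = 28.0 V × 0.05960 A = 1.669 W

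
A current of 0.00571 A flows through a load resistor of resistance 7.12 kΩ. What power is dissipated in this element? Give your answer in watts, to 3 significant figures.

0.232 W

Knowing I and R, the power is just I²R — no need to find V first.
P = (0.005710 A)² × 7120 Ω = 0.2321 W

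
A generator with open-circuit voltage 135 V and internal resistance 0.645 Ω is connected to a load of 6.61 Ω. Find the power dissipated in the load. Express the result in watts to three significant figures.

Find the circuit current first, then P = I²R for the load (series elements share I).
I = ε / (r + R) = 135 / (0.645 + 6.61) = 18.61 A
P_load = I² R = (18.61)² × 6.61 = 2289 W

2290 W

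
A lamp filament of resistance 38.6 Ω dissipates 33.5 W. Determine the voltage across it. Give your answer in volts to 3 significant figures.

Rearranging the power relation for the two known quantities gives V = √(P R).
V = √(33.5 × 38.6) = 35.96 V

36.0 V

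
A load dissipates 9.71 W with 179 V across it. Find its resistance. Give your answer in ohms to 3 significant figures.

From P = V I = I²R = V²/R, with the two given quantities we get R = V² / P.
R = (179)² / 9.71 = 3300 Ω

3300 Ω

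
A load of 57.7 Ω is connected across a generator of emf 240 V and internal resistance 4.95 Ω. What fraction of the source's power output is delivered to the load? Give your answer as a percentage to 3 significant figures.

92.1 %

The source delivers εI, of which I²R reaches the load and I²r is lost; since I is common, η = R/(R+r).
η = R / (R + r) = 57.7 / (57.7 + 4.95) = 0.9210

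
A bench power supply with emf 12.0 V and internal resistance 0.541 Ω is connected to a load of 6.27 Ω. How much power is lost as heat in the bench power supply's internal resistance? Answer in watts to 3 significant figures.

The source's internal resistance is just another series element carrying I; its dissipation is I²r.
I = ε / (r + R) = 12.0 / (0.541 + 6.27) = 1.762 A
P_int = I² r = (1.762)² × 0.541 = 1.679 W

1.68 W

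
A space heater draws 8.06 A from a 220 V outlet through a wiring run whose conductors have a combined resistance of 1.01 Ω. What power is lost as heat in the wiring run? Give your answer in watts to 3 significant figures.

The wiring run is a series resistance carrying the load current; its dissipation is I²R_line.
The wiring run carries the full 8.06 A.
P_line = I² R_line = (8.060)² × 1.01 = 65.61 W

65.6 W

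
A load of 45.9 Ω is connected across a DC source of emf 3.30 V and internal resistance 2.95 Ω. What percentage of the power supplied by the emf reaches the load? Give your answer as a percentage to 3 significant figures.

94.0 %

Both r and R carry the same current, so the power split is just the resistance split: η = R/(R+r).
η = R / (R + r) = 45.9 / (45.9 + 2.95) = 0.9396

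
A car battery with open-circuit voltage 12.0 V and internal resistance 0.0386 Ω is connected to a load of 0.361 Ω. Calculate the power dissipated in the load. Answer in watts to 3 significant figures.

326 W

Find the circuit current first, then P = I²R for the load (series elements share I).
I = ε / (r + R) = 12.0 / (0.0386 + 0.361) = 30.03 A
P_load = I² R = (30.03)² × 0.361 = 325.6 W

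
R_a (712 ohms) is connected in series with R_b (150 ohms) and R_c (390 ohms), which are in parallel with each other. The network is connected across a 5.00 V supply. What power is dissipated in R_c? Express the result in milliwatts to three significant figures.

1.12 mW

Collapse R_b‖R_c to a single equivalent, reducing the network to two series elements.
R_p = (150×390)/(150+390) = 108.3 Ω
R_total = 712 + 108.3 = 820.3 Ω
I = V / R_total = 5.00 / 820.3 = 0.006095 A
Voltage across the parallel pair: V_p = I × R_p = 0.006095 × 108.3 = 0.6603 V
With V_p across R_c, its power is V_p²/R_c.
P_R_c = (0.6603)² / 390 = 0.001118 W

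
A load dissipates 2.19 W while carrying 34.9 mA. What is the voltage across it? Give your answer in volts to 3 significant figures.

From P = V I = I²R = V²/R, with the two given quantities we get V = P / I.
V = 2.19 / 0.03490 = 62.75 V

62.8 V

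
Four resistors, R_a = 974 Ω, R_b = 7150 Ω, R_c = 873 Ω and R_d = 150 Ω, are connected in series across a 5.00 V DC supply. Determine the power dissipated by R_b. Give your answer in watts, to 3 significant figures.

Series elements share the same current, so find I first, then use P = I²R.
R_total = 974 + 7150 + 873 + 150 = 9147 Ω
I = V / R_total = 5.00 / 9147 = 0.0005466 A
P_R_b = I² × R_b = (0.0005466)² × 7150 = 0.002136 W

0.00214 W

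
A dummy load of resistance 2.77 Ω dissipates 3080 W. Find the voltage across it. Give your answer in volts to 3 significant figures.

Inverting the appropriate power form: V = √(P R).
V = √(3080 × 2.77) = 92.37 V

92.4 V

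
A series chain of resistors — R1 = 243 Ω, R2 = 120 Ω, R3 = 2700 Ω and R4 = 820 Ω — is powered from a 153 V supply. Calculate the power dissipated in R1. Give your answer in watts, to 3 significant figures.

0.377 W

Every series element carries the same I. Get I from the total resistance, then P = I² × R1.
R_total = 243 + 120 + 2700 + 820 = 3883 Ω
I = V / R_total = 153 / 3883 = 0.03940 A
P_R1 = I² × R1 = (0.03940)² × 243 = 0.3773 W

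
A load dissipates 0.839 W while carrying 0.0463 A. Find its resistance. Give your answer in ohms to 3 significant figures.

The two known quantities fix the third via R = P / I².
R = 0.839 / (0.04630)² = 391.4 Ω

391 Ω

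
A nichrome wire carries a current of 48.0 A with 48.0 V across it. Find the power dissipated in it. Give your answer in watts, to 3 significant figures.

With V and I both given, power follows immediately from P = V I.
P = 48.0 V × 48.00 A = 2304 W

2300 W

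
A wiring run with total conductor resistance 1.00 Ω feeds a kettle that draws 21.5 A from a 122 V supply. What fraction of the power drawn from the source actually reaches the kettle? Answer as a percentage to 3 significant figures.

The wiring run carries the full 21.5 A.
P_line = I² R_line = (21.50)² × 1.00 = 462.2 W
P_source = V I = 122 × 21.50 = 2623 W; P_load = 2161 W
η = P_load / P_source = 2161 / 2623 = 0.8238

82.4 %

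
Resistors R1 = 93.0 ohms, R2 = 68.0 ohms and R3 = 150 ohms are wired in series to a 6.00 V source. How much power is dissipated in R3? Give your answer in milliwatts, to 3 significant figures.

55.8 mW

In a series string the same current flows through every resistor — find that current, then P = I²R for the one we want.
R_total = 93.0 + 68.0 + 150 = 311.0 Ω
I = V / R_total = 6.00 / 311.0 = 0.01929 A
P_R3 = I² × R3 = (0.01929)² × 150 = 0.05583 W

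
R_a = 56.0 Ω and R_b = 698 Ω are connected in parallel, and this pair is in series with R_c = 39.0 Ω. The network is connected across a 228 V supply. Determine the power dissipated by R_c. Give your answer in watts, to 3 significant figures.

Combine R_a and R_b into their parallel equivalent first, reducing the network to two series resistors.
R_p = (56.0×698)/(56.0+698) = 51.84 Ω
R_total = R_p + 39.0 = 51.84 + 39.0 = 90.84 Ω
I = V / R_total = 228 / 90.84 = 2.510 A
All the supply current flows through R_c; use P = I²R_c.
P_R_c = (2.510)² × 39.0 = 245.7 W

246 W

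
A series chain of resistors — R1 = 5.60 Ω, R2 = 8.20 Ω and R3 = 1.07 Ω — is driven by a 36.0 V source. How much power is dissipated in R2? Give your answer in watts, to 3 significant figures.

48.1 W

Since the resistors are in series they all carry the loop current I = V/R_total; the power in any one is I²R.
R_total = 5.60 + 8.20 + 1.07 = 14.87 Ω
I = V / R_total = 36.0 / 14.87 = 2.421 A
P_R2 = I² × R2 = (2.421)² × 8.20 = 48.06 W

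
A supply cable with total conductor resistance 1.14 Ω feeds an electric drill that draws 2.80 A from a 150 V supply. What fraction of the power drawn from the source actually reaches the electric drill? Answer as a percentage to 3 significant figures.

97.9 %

The supply cable carries the full 2.80 A.
P_line = I² R_line = (2.800)² × 1.14 = 8.938 W
P_source = V I = 150 × 2.800 = 420.0 W; P_load = 411.1 W
η = P_load / P_source = 411.1 / 420.0 = 0.9787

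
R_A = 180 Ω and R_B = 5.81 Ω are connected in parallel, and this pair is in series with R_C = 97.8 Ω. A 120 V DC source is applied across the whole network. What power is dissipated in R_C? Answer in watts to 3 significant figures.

132 W

Reduce the parallel combination to a single R_p; the circuit then becomes R_p in series with the remaining resistor.
R_p = (180×5.81)/(180+5.81) = 5.628 Ω
R_total = R_p + 97.8 = 5.628 + 97.8 = 103.4 Ω
I = V / R_total = 120 / 103.4 = 1.160 A
R_C carries the full series current, so P = I²R.
P_R_C = (1.160)² × 97.8 = 131.7 W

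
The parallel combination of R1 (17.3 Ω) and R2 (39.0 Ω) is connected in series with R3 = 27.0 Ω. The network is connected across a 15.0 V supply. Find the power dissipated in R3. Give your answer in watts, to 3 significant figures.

4.00 W

Collapse the R1‖R2 pair into one equivalent R_p; then R_p and R3 form a series string.
R_p = (17.3×39.0)/(17.3+39.0) = 11.98 Ω
R_total = R_p + 27.0 = 11.98 + 27.0 = 38.98 Ω
I = V / R_total = 15.0 / 38.98 = 0.3848 A
R3 is the series element, so its power is I²R.
P_R3 = (0.3848)² × 27.0 = 3.997 W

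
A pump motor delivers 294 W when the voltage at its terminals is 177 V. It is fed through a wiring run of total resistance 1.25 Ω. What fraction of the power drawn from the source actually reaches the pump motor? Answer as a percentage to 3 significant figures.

I = P / V = 294 / 177 = 1.661 A through the wiring run.
P_line = I² R_line = (1.661)² × 1.25 = 3.449 W
P_source = P_load + P_line = 294.0 + 3.449 = 297.4 W
η = P_load / P_source = 294.0 / 297.4 = 0.9884

98.8 %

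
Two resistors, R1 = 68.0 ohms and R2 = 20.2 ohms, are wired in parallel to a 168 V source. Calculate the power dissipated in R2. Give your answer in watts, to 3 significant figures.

Parallel branches share the same voltage; P = V²/R gives the branch power in one step.
P_R2 = V² / R2 = (168)² / 20.2 Ω = 1397 W

1400 W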